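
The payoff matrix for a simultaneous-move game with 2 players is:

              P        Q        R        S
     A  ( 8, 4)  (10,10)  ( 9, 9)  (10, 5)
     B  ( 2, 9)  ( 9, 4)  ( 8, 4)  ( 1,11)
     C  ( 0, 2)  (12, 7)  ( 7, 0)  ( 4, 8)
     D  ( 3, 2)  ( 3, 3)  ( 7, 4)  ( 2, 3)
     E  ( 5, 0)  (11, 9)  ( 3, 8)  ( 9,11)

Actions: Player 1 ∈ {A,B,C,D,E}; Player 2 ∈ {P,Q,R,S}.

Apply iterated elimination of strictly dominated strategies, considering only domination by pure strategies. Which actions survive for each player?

Survivors P1:{A,C,E} P2:{Q,S}

P1 drop B (A beats it: P:8>2 Q:10>9 R:9>8 S:10>1)
P1 drop D (A beats it: P:8>3 Q:10>3 R:9>7 S:10>2)
P2 drop P (Q beats it: A:10>4 C:7>2 E:9>0)
P2 drop R (Q beats it: A:10>9 C:7>0 E:9>8)
P1→{A,C,E} P2→{Q,S}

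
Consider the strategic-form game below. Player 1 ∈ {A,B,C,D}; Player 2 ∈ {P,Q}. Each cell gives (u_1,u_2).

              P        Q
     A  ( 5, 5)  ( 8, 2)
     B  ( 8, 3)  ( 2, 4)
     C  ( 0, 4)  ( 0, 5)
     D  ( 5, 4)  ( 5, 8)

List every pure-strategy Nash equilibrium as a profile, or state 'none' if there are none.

(A,P): not NE [P1→B gives 8>5]
(A,Q): not NE [P2→P gives 5>2]
(B,P): not NE [P2→Q gives 4>3]
(B,Q): not NE [P1→A gives 8>2]
(C,P): not NE [P1→B gives 8>0; P2→Q gives 5>4]
(C,Q): not NE [P1→A gives 8>0]
(D,P): not NE [P1→B gives 8>5; P2→Q gives 8>4]
(D,Q): not NE [P1→A gives 8>5]

No pure NE.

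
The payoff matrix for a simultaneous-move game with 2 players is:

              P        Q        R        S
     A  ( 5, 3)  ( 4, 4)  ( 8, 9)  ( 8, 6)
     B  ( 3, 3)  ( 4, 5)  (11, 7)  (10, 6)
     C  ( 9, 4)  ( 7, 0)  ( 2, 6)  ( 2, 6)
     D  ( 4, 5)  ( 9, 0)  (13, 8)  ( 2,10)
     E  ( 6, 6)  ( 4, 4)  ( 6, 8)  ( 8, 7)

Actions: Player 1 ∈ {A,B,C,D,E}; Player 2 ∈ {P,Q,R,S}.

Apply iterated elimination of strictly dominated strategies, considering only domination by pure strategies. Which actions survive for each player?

P2 drop P (R beats it: A:9>3 B:7>3 C:6>4 D:8>5 E:8>6)
P2 drop Q (R beats it: A:9>4 B:7>5 C:6>0 D:8>0 E:8>4)
P1 drop A (B beats it: R:11>8 S:10>8)
P1 drop C (B beats it: R:11>2 S:10>2)
P1 drop E (B beats it: R:11>6 S:10>8)
P1→{B,D} P2→{R,S}

Survivors P1:{B,D} P2:{R,S}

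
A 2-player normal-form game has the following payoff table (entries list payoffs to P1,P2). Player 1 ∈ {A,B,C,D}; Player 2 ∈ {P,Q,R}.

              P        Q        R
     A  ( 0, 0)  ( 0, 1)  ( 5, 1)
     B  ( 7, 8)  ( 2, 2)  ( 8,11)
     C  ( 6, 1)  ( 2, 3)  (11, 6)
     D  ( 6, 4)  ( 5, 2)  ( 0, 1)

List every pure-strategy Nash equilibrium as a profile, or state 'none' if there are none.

PSNE = {(C,R)}

(A,P): not NE [P1→B gives 7>0; P2→R gives 1>0]
(A,Q): not NE [P1→D gives 5>0]
(A,R): not NE [P1→C gives 11>5]
(B,P): not NE [P2→R gives 11>8]
(B,Q): not NE [P1→D gives 5>2; P2→R gives 11>2]
(B,R): not NE [P1→C gives 11>8]
(C,P): not NE [P1→B gives 7>6; P2→R gives 6>1]
(C,Q): not NE [P1→D gives 5>2; P2→R gives 6>3]
(C,R): NE
(D,P): not NE [P1→B gives 7>6]
(D,Q): not NE [P2→P gives 4>2]
(D,R): not NE [P1→C gives 11>0; P2→P gives 4>1]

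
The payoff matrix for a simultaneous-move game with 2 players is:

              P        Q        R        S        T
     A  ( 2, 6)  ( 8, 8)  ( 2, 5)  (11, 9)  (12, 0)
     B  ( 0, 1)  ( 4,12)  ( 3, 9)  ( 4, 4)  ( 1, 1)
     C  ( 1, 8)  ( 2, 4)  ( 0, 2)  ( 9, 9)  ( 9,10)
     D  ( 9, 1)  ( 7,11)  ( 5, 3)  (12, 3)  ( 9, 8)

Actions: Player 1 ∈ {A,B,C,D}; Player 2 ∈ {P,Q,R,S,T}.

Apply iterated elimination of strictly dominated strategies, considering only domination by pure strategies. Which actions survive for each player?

Survivors P1:{A,D} P2:{Q,S}

P1 drop B (D beats it: P:9>0 Q:7>4 R:5>3 S:12>4 T:9>1)
P1 drop C (A beats it: P:2>1 Q:8>2 R:2>0 S:11>9 T:12>9)
P2 drop P (Q beats it: A:8>6 D:11>1)
P2 drop R (Q beats it: A:8>5 D:11>3)
P2 drop T (Q beats it: A:8>0 D:11>8)
P1→{A,D} P2→{Q,S}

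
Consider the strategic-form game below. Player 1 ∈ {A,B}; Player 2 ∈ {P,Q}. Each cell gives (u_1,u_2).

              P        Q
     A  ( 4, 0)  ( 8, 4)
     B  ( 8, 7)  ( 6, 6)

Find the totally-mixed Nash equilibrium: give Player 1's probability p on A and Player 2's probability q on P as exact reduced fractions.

P1 mixes 1/5 on A; P2 mixes 1/3 on P

P1 indiff ⇒ q·4+(1-q)·8 = q·8+(1-q)·6 ⇒ q(-4) = (1-q)(-2) ⇒ q = 1/3
P2 indiff ⇒ p·0+(1-p)·7 = p·4+(1-p)·6 ⇒ p(-4) = (1-p)(-1) ⇒ p = 1/5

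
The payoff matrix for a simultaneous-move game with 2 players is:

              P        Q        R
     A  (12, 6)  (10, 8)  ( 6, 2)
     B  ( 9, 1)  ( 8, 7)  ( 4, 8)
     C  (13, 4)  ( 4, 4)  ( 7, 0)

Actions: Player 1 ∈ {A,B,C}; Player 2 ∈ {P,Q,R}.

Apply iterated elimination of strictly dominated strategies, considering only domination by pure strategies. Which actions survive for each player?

IESDS → P1:{A,C} P2:{P,Q}

P1 drop B (A beats it: P:12>9 Q:10>8 R:6>4)
P2 drop R (P beats it: A:6>2 C:4>0)
P1→{A,C} P2→{P,Q}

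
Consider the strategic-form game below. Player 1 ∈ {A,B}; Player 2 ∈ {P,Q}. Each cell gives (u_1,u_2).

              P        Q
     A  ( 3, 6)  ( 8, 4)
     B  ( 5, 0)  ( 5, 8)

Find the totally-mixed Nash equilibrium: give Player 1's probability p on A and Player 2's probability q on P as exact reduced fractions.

P1 mixes 4/5 on A; P2 mixes 3/5 on P

P1 indiff ⇒ q·3+(1-q)·8 = q·5+(1-q)·5 ⇒ q(-2) = (1-q)(-3) ⇒ q = 3/5
P2 indiff ⇒ p·6+(1-p)·0 = p·4+(1-p)·8 ⇒ p(2) = (1-p)(8) ⇒ p = 4/5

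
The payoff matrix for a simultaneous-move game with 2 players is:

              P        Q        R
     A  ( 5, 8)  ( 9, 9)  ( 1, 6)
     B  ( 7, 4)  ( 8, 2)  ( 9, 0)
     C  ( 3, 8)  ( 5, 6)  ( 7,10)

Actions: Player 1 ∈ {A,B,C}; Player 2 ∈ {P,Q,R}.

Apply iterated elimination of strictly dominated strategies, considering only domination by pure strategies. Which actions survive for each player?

Remaining: P1:{A,B} P2:{P,Q}

P1 drop C (B beats it: P:7>3 Q:8>5 R:9>7)
P2 drop R (P beats it: A:8>6 B:4>0)
P1→{A,B} P2→{P,Q}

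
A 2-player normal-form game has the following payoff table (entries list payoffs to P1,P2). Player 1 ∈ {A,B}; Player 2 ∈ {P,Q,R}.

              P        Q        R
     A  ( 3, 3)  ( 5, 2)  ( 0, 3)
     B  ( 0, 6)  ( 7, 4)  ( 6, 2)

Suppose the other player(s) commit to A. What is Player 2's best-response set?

u_2(P vs A) = 3
u_2(Q vs A) = 2
u_2(R vs A) = 3
max payoff 3 at {P,R}

argmax u_2 = {P,R}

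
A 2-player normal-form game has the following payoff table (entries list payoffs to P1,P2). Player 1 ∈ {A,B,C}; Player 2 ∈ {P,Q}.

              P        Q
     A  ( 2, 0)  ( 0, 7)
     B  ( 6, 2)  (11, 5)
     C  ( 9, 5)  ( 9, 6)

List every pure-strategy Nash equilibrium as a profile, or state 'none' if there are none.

NE set: (B,Q)

(A,P): not NE [P1→C gives 9>2; P2→Q gives 7>0]
(A,Q): not NE [P1→B gives 11>0]
(B,P): not NE [P1→C gives 9>6; P2→Q gives 5>2]
(B,Q): NE
(C,P): not NE [P2→Q gives 6>5]
(C,Q): not NE [P1→B gives 11>9]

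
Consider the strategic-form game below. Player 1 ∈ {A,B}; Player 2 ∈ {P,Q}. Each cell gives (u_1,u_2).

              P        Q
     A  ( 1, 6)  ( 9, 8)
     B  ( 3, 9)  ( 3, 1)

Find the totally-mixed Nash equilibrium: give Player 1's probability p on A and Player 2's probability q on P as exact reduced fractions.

P1 indiff ⇒ q·1+(1-q)·9 = q·3+(1-q)·3 ⇒ q(-2) = (1-q)(-6) ⇒ q = 3/4
P2 indiff ⇒ p·6+(1-p)·9 = p·8+(1-p)·1 ⇒ p(-2) = (1-p)(-8) ⇒ p = 4/5

P1 mixes 4/5 on A; P2 mixes 3/4 on P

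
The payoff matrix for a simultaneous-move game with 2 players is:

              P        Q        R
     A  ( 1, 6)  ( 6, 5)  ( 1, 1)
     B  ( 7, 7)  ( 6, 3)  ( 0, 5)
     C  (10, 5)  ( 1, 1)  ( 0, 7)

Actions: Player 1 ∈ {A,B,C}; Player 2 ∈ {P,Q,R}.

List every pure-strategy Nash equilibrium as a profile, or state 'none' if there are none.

(A,P): not NE [P1→C gives 10>1]
(A,Q): not NE [P2→P gives 6>5]
(A,R): not NE [P2→P gives 6>1]
(B,P): not NE [P1→C gives 10>7]
(B,Q): not NE [P2→P gives 7>3]
(B,R): not NE [P1→A gives 1>0; P2→P gives 7>5]
(C,P): not NE [P2→R gives 7>5]
(C,Q): not NE [P1→B gives 6>1; P2→R gives 7>1]
(C,R): not NE [P1→A gives 1>0]

Equilibria: none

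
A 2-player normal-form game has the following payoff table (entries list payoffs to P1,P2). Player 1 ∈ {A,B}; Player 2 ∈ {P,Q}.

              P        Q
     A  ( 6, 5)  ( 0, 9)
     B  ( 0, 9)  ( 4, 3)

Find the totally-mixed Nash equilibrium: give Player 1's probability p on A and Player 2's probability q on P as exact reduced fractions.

p=3/5, q=2/5

P1 indiff ⇒ q·6+(1-q)·0 = q·0+(1-q)·4 ⇒ q(6) = (1-q)(4) ⇒ q = 2/5
P2 indiff ⇒ p·5+(1-p)·9 = p·9+(1-p)·3 ⇒ p(-4) = (1-p)(-6) ⇒ p = 3/5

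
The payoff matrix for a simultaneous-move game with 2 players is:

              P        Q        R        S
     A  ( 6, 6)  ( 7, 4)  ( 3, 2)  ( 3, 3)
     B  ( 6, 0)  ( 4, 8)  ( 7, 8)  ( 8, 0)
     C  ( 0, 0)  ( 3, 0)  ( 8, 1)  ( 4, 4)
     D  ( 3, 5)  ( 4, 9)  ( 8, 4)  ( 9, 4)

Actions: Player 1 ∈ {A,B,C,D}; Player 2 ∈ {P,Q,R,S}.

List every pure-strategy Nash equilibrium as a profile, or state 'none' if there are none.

(A,P): NE
(A,Q): not NE [P2→P gives 6>4]
(A,R): not NE [P1→D gives 8>3; P2→P gives 6>2]
(A,S): not NE [P1→D gives 9>3; P2→P gives 6>3]
(B,P): not NE [P2→R gives 8>0]
(B,Q): not NE [P1→A gives 7>4]
(B,R): not NE [P1→D gives 8>7]
(B,S): not NE [P1→D gives 9>8; P2→R gives 8>0]
(C,P): not NE [P1→B gives 6>0; P2→S gives 4>0]
(C,Q): not NE [P1→A gives 7>3; P2→S gives 4>0]
(C,R): not NE [P2→S gives 4>1]
(C,S): not NE [P1→D gives 9>4]
(D,P): not NE [P1→B gives 6>3; P2→Q gives 9>5]
(D,Q): not NE [P1→A gives 7>4]
(D,R): not NE [P2→Q gives 9>4]
(D,S): not NE [P2→Q gives 9>4]

NE set: (A,P)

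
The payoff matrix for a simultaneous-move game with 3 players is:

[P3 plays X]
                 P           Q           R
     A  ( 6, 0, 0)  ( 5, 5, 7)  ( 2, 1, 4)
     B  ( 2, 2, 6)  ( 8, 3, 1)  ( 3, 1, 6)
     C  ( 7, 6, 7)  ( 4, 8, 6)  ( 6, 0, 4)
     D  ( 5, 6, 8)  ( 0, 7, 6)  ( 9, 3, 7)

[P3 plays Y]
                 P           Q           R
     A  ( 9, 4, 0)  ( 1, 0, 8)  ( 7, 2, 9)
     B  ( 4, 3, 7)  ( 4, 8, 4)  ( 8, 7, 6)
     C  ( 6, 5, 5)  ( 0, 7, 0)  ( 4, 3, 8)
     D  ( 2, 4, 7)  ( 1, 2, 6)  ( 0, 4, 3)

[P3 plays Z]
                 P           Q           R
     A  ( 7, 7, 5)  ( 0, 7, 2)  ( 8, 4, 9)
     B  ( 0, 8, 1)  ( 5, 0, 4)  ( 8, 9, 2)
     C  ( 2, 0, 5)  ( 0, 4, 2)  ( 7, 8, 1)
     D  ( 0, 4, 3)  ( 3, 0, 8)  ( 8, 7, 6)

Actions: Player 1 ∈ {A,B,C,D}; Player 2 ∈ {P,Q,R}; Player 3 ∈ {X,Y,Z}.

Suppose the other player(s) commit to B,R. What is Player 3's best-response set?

u_3(X vs B,R) = 6
u_3(Y vs B,R) = 6
u_3(Z vs B,R) = 2
max payoff 6 at {X,Y}

argmax u_3 = {X,Y}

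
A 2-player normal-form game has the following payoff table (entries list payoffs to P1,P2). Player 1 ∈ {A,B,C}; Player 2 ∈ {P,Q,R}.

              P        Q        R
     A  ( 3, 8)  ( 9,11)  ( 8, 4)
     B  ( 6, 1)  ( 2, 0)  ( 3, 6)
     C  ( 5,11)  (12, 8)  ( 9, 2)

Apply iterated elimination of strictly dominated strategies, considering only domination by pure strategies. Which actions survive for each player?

Survivors P1:{B,C} P2:{P,R}

P1 drop A (C beats it: P:5>3 Q:12>9 R:9>8)
P2 drop Q (P beats it: B:1>0 C:11>8)
P1→{B,C} P2→{P,R}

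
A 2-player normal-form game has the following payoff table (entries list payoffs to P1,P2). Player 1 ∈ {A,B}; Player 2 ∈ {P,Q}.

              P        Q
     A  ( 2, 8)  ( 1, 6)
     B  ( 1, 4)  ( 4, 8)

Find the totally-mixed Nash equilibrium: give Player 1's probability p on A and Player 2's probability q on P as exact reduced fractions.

(p,q) = (2/3, 3/4)

P1 indiff ⇒ q·2+(1-q)·1 = q·1+(1-q)·4 ⇒ q(1) = (1-q)(3) ⇒ q = 3/4
P2 indiff ⇒ p·8+(1-p)·4 = p·6+(1-p)·8 ⇒ p(2) = (1-p)(4) ⇒ p = 2/3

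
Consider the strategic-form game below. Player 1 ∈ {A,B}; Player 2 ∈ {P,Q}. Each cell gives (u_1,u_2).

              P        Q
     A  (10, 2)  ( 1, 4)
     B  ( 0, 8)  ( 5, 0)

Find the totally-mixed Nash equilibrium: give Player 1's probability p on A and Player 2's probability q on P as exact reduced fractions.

P1 indiff ⇒ q·10+(1-q)·1 = q·0+(1-q)·5 ⇒ q(10) = (1-q)(4) ⇒ q = 2/7
P2 indiff ⇒ p·2+(1-p)·8 = p·4+(1-p)·0 ⇒ p(-2) = (1-p)(-8) ⇒ p = 4/5

P1 mixes 4/5 on A; P2 mixes 2/7 on P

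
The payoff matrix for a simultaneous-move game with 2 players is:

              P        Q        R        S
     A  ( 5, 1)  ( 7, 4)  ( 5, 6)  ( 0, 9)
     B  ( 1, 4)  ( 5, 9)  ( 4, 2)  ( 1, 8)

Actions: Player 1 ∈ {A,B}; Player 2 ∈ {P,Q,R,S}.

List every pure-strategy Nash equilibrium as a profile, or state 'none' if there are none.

(A,P): not NE [P2→S gives 9>1]
(A,Q): not NE [P2→S gives 9>4]
(A,R): not NE [P2→S gives 9>6]
(A,S): not NE [P1→B gives 1>0]
(B,P): not NE [P1→A gives 5>1; P2→Q gives 9>4]
(B,Q): not NE [P1→A gives 7>5]
(B,R): not NE [P1→A gives 5>4; P2→Q gives 9>2]
(B,S): not NE [P2→Q gives 9>8]

PSNE: ∅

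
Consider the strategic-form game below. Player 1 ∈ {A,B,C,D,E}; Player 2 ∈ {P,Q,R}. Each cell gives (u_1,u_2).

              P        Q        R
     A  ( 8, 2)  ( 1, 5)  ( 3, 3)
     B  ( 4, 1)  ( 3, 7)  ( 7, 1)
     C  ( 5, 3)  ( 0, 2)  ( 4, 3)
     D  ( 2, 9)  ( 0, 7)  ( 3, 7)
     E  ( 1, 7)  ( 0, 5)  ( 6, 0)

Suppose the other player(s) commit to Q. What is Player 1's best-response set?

u_1(A vs Q) = 1
u_1(B vs Q) = 3
u_1(C vs Q) = 0
u_1(D vs Q) = 0
u_1(E vs Q) = 0
max payoff 3 at {B}

argmax u_1 = {B}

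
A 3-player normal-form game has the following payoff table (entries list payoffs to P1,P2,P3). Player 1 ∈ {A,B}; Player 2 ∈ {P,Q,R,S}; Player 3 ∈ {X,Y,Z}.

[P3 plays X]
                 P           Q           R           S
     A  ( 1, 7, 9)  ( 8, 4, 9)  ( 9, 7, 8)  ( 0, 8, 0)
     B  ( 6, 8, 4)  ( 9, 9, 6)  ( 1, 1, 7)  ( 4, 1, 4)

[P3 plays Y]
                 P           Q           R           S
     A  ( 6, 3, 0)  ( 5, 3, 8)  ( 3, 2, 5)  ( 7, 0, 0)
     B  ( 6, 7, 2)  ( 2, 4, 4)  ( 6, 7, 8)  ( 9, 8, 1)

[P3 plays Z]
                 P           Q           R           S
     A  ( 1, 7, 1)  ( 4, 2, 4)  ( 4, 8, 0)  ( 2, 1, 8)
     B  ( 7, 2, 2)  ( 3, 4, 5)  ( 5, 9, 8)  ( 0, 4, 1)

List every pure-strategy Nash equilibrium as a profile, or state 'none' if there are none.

Nash profiles: (B,Q,X), (B,R,Z)

(A,P,X): not NE [P1→B gives 6>1; P2→S gives 8>7]
(A,P,Y): not NE [P3→X gives 9>0]
(A,P,Z): not NE [P1→B gives 7>1; P2→R gives 8>7; P3→X gives 9>1]
(A,Q,X): not NE [P1→B gives 9>8; P2→S gives 8>4]
(A,Q,Y): not NE [P3→X gives 9>8]
(A,Q,Z): not NE [P2→R gives 8>2; P3→X gives 9>4]
(A,R,X): not NE [P2→S gives 8>7]
(A,R,Y): not NE [P1→B gives 6>3; P2→Q gives 3>2; P3→X gives 8>5]
(A,R,Z): not NE [P1→B gives 5>4; P3→X gives 8>0]
(A,S,X): not NE [P1→B gives 4>0; P3→Z gives 8>0]
(A,S,Y): not NE [P1→B gives 9>7; P2→Q gives 3>0; P3→Z gives 8>0]
(A,S,Z): not NE [P2→R gives 8>1]
(B,P,X): not NE [P2→Q gives 9>8]
(B,P,Y): not NE [P2→S gives 8>7; P3→X gives 4>2]
(B,P,Z): not NE [P2→R gives 9>2; P3→X gives 4>2]
(B,Q,X): NE
(B,Q,Y): not NE [P1→A gives 5>2; P2→S gives 8>4; P3→X gives 6>4]
(B,Q,Z): not NE [P1→A gives 4>3; P2→R gives 9>4; P3→X gives 6>5]
(B,R,X): not NE [P1→A gives 9>1; P2→Q gives 9>1; P3→Z gives 8>7]
(B,R,Y): not NE [P2→S gives 8>7]
(B,R,Z): NE
(B,S,X): not NE [P2→Q gives 9>1]
(B,S,Y): not NE [P3→X gives 4>1]
(B,S,Z): not NE [P1→A gives 2>0; P2→R gives 9>4; P3→X gives 4>1]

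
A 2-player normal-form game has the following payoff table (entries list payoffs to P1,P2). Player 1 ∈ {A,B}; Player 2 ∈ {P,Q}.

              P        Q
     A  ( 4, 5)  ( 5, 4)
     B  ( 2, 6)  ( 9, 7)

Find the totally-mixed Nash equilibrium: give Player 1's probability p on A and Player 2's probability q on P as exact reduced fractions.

(p,q) = (1/2, 2/3)

P1 indiff ⇒ q·4+(1-q)·5 = q·2+(1-q)·9 ⇒ q(2) = (1-q)(4) ⇒ q = 2/3
P2 indiff ⇒ p·5+(1-p)·6 = p·4+(1-p)·7 ⇒ p(1) = (1-p)(1) ⇒ p = 1/2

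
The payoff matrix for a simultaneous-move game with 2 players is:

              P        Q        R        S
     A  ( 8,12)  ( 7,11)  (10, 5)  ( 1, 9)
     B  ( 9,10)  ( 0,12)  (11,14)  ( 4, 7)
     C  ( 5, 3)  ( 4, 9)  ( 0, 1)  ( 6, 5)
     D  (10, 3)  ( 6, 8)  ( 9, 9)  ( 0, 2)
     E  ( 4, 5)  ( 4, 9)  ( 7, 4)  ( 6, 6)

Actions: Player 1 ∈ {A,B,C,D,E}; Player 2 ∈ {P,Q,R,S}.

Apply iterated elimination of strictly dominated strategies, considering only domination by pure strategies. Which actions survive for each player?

IESDS → P1:{A,B,D} P2:{P,Q,R}

P2 drop S (Q beats it: A:11>9 B:12>7 C:9>5 D:8>2 E:9>6)
P1 drop C (A beats it: P:8>5 Q:7>4 R:10>0)
P1 drop E (A beats it: P:8>4 Q:7>4 R:10>7)
P1→{A,B,D} P2→{P,Q,R}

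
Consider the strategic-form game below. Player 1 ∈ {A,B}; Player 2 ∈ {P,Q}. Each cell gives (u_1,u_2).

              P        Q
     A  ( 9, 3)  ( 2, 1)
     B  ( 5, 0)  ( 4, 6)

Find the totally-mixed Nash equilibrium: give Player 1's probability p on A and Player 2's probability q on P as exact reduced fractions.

(p,q) = (3/4, 1/3)

P1 indiff ⇒ q·9+(1-q)·2 = q·5+(1-q)·4 ⇒ q(4) = (1-q)(2) ⇒ q = 1/3
P2 indiff ⇒ p·3+(1-p)·0 = p·1+(1-p)·6 ⇒ p(2) = (1-p)(6) ⇒ p = 3/4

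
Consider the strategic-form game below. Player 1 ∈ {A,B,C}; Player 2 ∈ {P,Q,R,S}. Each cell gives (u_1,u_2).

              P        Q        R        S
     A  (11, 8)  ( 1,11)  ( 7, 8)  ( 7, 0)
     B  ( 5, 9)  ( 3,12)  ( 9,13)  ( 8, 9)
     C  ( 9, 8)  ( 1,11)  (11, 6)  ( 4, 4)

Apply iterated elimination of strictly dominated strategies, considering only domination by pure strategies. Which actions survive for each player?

P2 drop P (Q beats it: A:11>8 B:12>9 C:11>8)
P1 drop A (B beats it: Q:3>1 R:9>7 S:8>7)
P2 drop S (Q beats it: B:12>9 C:11>4)
P1→{B,C} P2→{Q,R}

Survivors P1:{B,C} P2:{Q,R}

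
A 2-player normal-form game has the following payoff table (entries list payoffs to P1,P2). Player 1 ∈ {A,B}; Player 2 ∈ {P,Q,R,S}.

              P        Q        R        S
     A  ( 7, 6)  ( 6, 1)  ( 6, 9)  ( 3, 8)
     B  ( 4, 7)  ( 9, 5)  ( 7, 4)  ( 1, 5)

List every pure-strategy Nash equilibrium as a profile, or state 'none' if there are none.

PSNE: ∅

(A,P): not NE [P2→R gives 9>6]
(A,Q): not NE [P1→B gives 9>6; P2→R gives 9>1]
(A,R): not NE [P1→B gives 7>6]
(A,S): not NE [P2→R gives 9>8]
(B,P): not NE [P1→A gives 7>4]
(B,Q): not NE [P2→P gives 7>5]
(B,R): not NE [P2→P gives 7>4]
(B,S): not NE [P1→A gives 3>1; P2→P gives 7>5]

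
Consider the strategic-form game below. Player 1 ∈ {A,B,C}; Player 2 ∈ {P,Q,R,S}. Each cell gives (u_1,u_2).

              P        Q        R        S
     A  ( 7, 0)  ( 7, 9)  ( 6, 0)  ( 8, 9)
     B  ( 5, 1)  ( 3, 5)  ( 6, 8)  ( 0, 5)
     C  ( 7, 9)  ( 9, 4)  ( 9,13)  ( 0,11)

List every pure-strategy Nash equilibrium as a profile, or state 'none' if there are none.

PSNE = {(A,S), (C,R)}

(A,P): not NE [P2→S gives 9>0]
(A,Q): not NE [P1→C gives 9>7]
(A,R): not NE [P1→C gives 9>6; P2→S gives 9>0]
(A,S): NE
(B,P): not NE [P1→C gives 7>5; P2→R gives 8>1]
(B,Q): not NE [P1→C gives 9>3; P2→R gives 8>5]
(B,R): not NE [P1→C gives 9>6]
(B,S): not NE [P1→A gives 8>0; P2→R gives 8>5]
(C,P): not NE [P2→R gives 13>9]
(C,Q): not NE [P2→R gives 13>4]
(C,R): NE
(C,S): not NE [P1→A gives 8>0; P2→R gives 13>11]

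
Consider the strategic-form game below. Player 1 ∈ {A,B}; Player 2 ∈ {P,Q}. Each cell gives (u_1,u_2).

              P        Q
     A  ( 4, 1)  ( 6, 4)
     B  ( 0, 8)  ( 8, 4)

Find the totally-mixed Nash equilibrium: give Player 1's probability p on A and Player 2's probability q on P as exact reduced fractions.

P1 indiff ⇒ q·4+(1-q)·6 = q·0+(1-q)·8 ⇒ q(4) = (1-q)(2) ⇒ q = 1/3
P2 indiff ⇒ p·1+(1-p)·8 = p·4+(1-p)·4 ⇒ p(-3) = (1-p)(-4) ⇒ p = 4/7

p=4/7, q=1/3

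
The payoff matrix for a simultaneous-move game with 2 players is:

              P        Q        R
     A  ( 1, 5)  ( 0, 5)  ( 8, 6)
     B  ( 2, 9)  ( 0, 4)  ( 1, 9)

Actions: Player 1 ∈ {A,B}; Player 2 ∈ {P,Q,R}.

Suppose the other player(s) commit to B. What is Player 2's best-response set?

u_2(P vs B) = 9
u_2(Q vs B) = 4
u_2(R vs B) = 9
max payoff 9 at {P,R}

argmax u_2 = {P,R}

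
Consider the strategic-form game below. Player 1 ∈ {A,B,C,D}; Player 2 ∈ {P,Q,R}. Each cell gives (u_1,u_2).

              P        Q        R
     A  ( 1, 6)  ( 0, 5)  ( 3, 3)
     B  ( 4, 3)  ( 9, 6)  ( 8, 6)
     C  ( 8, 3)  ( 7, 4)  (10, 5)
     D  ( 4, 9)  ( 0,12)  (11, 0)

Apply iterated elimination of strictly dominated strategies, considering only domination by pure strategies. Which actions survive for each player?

P1 drop A (B beats it: P:4>1 Q:9>0 R:8>3)
P2 drop P (Q beats it: B:6>3 C:4>3 D:12>9)
P1→{B,C,D} P2→{Q,R}

Survivors P1:{B,C,D} P2:{Q,R}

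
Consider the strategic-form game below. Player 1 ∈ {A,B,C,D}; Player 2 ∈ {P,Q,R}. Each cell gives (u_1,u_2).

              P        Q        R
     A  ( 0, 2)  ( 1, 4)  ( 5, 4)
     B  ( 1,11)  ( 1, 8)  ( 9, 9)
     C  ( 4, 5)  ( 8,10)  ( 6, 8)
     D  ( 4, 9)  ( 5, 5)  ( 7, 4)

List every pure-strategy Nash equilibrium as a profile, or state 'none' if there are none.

(A,P): not NE [P1→D gives 4>0; P2→R gives 4>2]
(A,Q): not NE [P1→C gives 8>1]
(A,R): not NE [P1→B gives 9>5]
(B,P): not NE [P1→D gives 4>1]
(B,Q): not NE [P1→C gives 8>1; P2→P gives 11>8]
(B,R): not NE [P2→P gives 11>9]
(C,P): not NE [P2→Q gives 10>5]
(C,Q): NE
(C,R): not NE [P1→B gives 9>6; P2→Q gives 10>8]
(D,P): NE
(D,Q): not NE [P1→C gives 8>5; P2→P gives 9>5]
(D,R): not NE [P1→B gives 9>7; P2→P gives 9>4]

PSNE = {(C,Q), (D,P)}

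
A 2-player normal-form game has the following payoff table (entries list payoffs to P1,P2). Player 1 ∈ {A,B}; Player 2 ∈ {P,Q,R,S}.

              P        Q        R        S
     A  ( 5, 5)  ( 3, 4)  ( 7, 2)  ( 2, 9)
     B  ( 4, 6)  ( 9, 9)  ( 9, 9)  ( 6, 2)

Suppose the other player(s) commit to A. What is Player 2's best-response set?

argmax u_2 = {S}

u_2(P vs A) = 5
u_2(Q vs A) = 4
u_2(R vs A) = 2
u_2(S vs A) = 9
max payoff 9 at {S}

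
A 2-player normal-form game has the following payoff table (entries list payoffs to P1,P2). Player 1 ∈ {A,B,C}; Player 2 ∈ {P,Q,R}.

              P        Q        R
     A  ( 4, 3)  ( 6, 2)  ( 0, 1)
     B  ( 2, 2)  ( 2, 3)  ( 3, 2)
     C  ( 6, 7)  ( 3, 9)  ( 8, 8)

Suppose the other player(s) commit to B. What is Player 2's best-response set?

u_2(P vs B) = 2
u_2(Q vs B) = 3
u_2(R vs B) = 2
max payoff 3 at {Q}

argmax u_2 = {Q}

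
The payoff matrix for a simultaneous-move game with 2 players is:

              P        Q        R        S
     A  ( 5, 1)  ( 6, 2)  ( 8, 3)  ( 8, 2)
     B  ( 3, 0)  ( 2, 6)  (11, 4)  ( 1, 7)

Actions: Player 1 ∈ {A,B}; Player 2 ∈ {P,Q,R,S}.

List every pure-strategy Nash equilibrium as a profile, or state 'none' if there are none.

(A,P): not NE [P2→R gives 3>1]
(A,Q): not NE [P2→R gives 3>2]
(A,R): not NE [P1→B gives 11>8]
(A,S): not NE [P2→R gives 3>2]
(B,P): not NE [P1→A gives 5>3; P2→S gives 7>0]
(B,Q): not NE [P1→A gives 6>2; P2→S gives 7>6]
(B,R): not NE [P2→S gives 7>4]
(B,S): not NE [P1→A gives 8>1]

No pure NE.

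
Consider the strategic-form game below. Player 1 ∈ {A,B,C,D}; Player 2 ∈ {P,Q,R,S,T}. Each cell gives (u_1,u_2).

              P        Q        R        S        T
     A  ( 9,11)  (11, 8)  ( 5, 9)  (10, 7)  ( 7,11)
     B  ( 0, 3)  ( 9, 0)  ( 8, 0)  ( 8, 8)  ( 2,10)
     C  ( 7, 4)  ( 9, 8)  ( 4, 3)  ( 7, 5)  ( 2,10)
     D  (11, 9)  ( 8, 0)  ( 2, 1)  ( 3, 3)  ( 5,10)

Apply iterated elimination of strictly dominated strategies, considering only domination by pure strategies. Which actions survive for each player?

Survivors P1:{A,D} P2:{P,T}

P1 drop C (A beats it: P:9>7 Q:11>9 R:5>4 S:10>7 T:7>2)
P2 drop Q (P beats it: A:11>8 B:3>0 D:9>0)
P2 drop R (P beats it: A:11>9 B:3>0 D:9>1)
P1 drop B (A beats it: P:9>0 S:10>8 T:7>2)
P2 drop S (P beats it: A:11>7 D:9>3)
P1→{A,D} P2→{P,T}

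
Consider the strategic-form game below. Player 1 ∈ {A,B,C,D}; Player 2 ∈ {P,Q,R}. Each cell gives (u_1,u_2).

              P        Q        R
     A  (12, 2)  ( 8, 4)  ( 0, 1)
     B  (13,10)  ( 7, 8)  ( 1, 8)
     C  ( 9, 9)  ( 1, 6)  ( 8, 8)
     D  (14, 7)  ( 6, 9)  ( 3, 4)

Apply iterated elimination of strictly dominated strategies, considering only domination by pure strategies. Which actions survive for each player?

IESDS → P1:{A,B,D} P2:{P,Q}

P2 drop R (P beats it: A:2>1 B:10>8 C:9>8 D:7>4)
P1 drop C (A beats it: P:12>9 Q:8>1)
P1→{A,B,D} P2→{P,Q}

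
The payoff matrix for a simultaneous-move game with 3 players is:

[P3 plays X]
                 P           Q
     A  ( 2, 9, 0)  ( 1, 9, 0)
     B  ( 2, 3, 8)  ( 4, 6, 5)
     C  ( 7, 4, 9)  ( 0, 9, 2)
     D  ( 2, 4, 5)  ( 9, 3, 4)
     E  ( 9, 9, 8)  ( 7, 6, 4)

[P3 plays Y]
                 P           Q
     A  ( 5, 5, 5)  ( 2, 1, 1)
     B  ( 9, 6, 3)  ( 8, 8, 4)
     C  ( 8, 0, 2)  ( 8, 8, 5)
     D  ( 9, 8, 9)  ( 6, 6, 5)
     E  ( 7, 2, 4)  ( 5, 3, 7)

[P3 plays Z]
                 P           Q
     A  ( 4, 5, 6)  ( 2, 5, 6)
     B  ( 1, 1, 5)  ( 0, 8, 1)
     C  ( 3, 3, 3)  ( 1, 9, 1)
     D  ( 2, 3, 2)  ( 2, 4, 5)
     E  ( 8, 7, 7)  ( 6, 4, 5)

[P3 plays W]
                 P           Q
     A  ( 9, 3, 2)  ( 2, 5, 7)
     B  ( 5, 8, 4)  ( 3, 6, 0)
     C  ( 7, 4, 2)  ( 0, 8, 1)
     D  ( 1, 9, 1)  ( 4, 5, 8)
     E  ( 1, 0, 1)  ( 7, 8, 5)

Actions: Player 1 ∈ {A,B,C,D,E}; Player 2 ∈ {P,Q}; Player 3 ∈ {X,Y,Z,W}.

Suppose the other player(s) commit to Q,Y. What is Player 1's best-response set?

P1 best: {B,C}

u_1(A vs Q,Y) = 2
u_1(B vs Q,Y) = 8
u_1(C vs Q,Y) = 8
u_1(D vs Q,Y) = 6
u_1(E vs Q,Y) = 5
max payoff 8 at {B,C}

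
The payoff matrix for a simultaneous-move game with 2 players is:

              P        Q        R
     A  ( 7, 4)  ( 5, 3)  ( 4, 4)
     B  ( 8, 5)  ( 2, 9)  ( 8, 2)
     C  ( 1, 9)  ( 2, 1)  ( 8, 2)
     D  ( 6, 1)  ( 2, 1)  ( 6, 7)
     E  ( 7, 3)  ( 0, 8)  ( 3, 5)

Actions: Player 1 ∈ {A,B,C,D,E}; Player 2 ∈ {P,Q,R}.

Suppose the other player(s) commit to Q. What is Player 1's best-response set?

u_1(A vs Q) = 5
u_1(B vs Q) = 2
u_1(C vs Q) = 2
u_1(D vs Q) = 2
u_1(E vs Q) = 0
max payoff 5 at {A}

argmax u_1 = {A}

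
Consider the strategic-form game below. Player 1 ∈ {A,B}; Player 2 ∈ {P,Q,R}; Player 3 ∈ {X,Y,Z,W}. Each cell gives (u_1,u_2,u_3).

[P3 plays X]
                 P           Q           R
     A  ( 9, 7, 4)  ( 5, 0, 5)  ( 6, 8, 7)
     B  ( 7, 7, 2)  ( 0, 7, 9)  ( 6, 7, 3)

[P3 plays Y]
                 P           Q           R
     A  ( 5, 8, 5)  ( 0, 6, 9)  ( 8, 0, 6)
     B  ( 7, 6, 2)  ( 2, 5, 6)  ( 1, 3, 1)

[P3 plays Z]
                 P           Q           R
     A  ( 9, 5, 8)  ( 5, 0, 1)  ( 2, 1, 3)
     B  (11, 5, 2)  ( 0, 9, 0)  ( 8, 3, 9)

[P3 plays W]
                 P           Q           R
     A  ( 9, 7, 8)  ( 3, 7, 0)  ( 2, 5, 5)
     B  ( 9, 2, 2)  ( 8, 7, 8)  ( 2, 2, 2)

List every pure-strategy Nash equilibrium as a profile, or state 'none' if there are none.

(A,P,X): not NE [P2→R gives 8>7; P3→W gives 8>4]
(A,P,Y): not NE [P1→B gives 7>5; P3→W gives 8>5]
(A,P,Z): not NE [P1→B gives 11>9]
(A,P,W): NE
(A,Q,X): not NE [P2→R gives 8>0; P3→Y gives 9>5]
(A,Q,Y): not NE [P1→B gives 2>0; P2→P gives 8>6]
(A,Q,Z): not NE [P2→P gives 5>0; P3→Y gives 9>1]
(A,Q,W): not NE [P1→B gives 8>3; P3→Y gives 9>0]
(A,R,X): NE
(A,R,Y): not NE [P2→P gives 8>0; P3→X gives 7>6]
(A,R,Z): not NE [P1→B gives 8>2; P2→P gives 5>1; P3→X gives 7>3]
(A,R,W): not NE [P2→Q gives 7>5; P3→X gives 7>5]
(B,P,X): not NE [P1→A gives 9>7]
(B,P,Y): NE
(B,P,Z): not NE [P2→Q gives 9>5]
(B,P,W): not NE [P2→Q gives 7>2]
(B,Q,X): not NE [P1→A gives 5>0]
(B,Q,Y): not NE [P2→P gives 6>5; P3→X gives 9>6]
(B,Q,Z): not NE [P1→A gives 5>0; P3→X gives 9>0]
(B,Q,W): not NE [P3→X gives 9>8]
(B,R,X): not NE [P3→Z gives 9>3]
(B,R,Y): not NE [P1→A gives 8>1; P2→P gives 6>3; P3→Z gives 9>1]
(B,R,Z): not NE [P2→Q gives 9>3]
(B,R,W): not NE [P2→Q gives 7>2; P3→Z gives 9>2]

NE set: (A,P,W), (A,R,X), (B,P,Y)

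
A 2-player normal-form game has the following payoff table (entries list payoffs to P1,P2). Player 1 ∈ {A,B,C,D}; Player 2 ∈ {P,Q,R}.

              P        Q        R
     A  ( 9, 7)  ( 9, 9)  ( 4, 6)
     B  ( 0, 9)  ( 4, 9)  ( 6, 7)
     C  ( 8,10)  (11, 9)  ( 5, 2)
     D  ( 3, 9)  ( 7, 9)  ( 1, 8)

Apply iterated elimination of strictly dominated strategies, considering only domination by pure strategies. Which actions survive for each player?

Remaining: P1:{A,C} P2:{P,Q}

P1 drop D (A beats it: P:9>3 Q:9>7 R:4>1)
P2 drop R (P beats it: A:7>6 B:9>7 C:10>2)
P1 drop B (A beats it: P:9>0 Q:9>4)
P1→{A,C} P2→{P,Q}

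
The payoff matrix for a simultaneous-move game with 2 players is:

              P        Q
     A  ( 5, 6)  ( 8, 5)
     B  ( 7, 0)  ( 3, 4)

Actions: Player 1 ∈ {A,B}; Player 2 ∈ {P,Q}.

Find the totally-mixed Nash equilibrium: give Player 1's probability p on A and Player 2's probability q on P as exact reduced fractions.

P1 indiff ⇒ q·5+(1-q)·8 = q·7+(1-q)·3 ⇒ q(-2) = (1-q)(-5) ⇒ q = 5/7
P2 indiff ⇒ p·6+(1-p)·0 = p·5+(1-p)·4 ⇒ p(1) = (1-p)(4) ⇒ p = 4/5

P1 mixes 4/5 on A; P2 mixes 5/7 on P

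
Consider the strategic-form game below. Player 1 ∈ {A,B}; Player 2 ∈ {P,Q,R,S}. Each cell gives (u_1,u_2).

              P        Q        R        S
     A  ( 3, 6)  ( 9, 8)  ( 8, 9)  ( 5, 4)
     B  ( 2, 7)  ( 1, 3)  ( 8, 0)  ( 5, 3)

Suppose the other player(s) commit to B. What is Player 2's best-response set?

u_2(P vs B) = 7
u_2(Q vs B) = 3
u_2(R vs B) = 0
u_2(S vs B) = 3
max payoff 7 at {P}

P2 best: {P}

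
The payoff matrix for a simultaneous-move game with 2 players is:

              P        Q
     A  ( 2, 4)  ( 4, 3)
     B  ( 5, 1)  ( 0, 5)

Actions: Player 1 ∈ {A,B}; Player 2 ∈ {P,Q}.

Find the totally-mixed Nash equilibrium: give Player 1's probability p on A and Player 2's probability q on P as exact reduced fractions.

P1 indiff ⇒ q·2+(1-q)·4 = q·5+(1-q)·0 ⇒ q(-3) = (1-q)(-4) ⇒ q = 4/7
P2 indiff ⇒ p·4+(1-p)·1 = p·3+(1-p)·5 ⇒ p(1) = (1-p)(4) ⇒ p = 4/5

P1 mixes 4/5 on A; P2 mixes 4/7 on P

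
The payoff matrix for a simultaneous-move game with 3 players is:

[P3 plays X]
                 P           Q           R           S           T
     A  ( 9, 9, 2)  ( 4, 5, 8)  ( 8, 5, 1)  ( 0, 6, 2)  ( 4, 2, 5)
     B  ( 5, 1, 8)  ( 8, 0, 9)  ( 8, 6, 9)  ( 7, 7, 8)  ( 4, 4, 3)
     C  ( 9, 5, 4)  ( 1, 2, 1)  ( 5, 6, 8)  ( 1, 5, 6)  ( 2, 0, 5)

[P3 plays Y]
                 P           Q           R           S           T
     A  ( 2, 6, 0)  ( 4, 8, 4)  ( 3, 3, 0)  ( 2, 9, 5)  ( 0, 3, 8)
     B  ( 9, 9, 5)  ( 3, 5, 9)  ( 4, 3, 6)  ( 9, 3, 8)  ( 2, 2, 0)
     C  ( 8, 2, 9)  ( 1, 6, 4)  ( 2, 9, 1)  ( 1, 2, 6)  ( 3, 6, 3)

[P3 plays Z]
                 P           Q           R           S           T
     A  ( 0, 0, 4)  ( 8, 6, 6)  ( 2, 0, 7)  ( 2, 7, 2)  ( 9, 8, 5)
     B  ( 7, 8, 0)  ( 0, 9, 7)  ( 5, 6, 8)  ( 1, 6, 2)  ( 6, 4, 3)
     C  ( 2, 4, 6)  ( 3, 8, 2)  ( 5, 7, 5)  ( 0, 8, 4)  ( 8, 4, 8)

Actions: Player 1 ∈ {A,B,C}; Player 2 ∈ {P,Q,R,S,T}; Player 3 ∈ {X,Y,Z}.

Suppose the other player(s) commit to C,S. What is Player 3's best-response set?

u_3(X vs C,S) = 6
u_3(Y vs C,S) = 6
u_3(Z vs C,S) = 4
max payoff 6 at {X,Y}

argmax u_3 = {X,Y}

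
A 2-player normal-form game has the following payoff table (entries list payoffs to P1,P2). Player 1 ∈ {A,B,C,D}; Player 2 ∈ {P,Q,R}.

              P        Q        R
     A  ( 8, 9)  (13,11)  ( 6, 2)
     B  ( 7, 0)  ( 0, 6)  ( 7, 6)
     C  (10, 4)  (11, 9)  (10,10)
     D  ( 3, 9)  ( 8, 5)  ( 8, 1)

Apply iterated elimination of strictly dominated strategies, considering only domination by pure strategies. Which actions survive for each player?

Survivors P1:{A,C} P2:{Q,R}

P1 drop B (C beats it: P:10>7 Q:11>0 R:10>7)
P1 drop D (C beats it: P:10>3 Q:11>8 R:10>8)
P2 drop P (Q beats it: A:11>9 C:9>4)
P1→{A,C} P2→{Q,R}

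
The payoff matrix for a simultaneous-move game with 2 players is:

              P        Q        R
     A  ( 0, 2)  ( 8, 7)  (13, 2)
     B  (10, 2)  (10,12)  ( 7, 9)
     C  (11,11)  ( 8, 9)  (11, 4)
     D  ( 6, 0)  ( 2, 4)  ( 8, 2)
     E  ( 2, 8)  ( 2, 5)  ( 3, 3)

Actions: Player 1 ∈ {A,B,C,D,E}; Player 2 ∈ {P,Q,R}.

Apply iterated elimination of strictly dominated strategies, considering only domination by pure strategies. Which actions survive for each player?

P1 drop D (C beats it: P:11>6 Q:8>2 R:11>8)
P1 drop E (B beats it: P:10>2 Q:10>2 R:7>3)
P2 drop R (Q beats it: A:7>2 B:12>9 C:9>4)
P1 drop A (B beats it: P:10>0 Q:10>8)
P1→{B,C} P2→{P,Q}

Survivors P1:{B,C} P2:{P,Q}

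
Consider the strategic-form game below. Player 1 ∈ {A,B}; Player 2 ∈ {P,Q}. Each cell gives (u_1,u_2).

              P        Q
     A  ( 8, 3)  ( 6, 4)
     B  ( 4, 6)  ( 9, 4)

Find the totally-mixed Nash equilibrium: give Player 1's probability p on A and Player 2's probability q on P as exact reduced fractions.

P1 indiff ⇒ q·8+(1-q)·6 = q·4+(1-q)·9 ⇒ q(4) = (1-q)(3) ⇒ q = 3/7
P2 indiff ⇒ p·3+(1-p)·6 = p·4+(1-p)·4 ⇒ p(-1) = (1-p)(-2) ⇒ p = 2/3

P1 mixes 2/3 on A; P2 mixes 3/7 on P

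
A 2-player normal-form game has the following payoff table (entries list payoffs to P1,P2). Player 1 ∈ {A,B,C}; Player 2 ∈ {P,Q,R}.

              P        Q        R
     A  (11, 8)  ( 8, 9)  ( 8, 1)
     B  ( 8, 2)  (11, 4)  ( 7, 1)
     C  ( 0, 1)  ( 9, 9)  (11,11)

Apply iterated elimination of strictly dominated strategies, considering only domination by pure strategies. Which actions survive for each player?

P2 drop P (Q beats it: A:9>8 B:4>2 C:9>1)
P1 drop A (C beats it: Q:9>8 R:11>8)
P1→{B,C} P2→{Q,R}

Remaining: P1:{B,C} P2:{Q,R}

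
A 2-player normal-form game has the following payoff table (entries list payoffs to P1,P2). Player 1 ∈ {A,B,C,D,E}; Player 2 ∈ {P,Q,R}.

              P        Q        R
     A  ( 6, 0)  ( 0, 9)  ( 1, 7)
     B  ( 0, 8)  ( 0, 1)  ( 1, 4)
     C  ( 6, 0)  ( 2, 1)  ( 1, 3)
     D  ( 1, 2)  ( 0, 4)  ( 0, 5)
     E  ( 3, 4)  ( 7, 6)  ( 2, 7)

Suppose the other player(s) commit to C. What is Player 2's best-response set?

u_2(P vs C) = 0
u_2(Q vs C) = 1
u_2(R vs C) = 3
max payoff 3 at {R}

BR_2 = {R}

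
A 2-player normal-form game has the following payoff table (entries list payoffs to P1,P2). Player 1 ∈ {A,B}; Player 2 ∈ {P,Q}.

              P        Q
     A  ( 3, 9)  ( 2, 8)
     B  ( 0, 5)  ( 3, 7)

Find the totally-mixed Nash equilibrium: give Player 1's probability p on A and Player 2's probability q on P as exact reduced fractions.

P1 mixes 2/3 on A; P2 mixes 1/4 on P

P1 indiff ⇒ q·3+(1-q)·2 = q·0+(1-q)·3 ⇒ q(3) = (1-q)(1) ⇒ q = 1/4
P2 indiff ⇒ p·9+(1-p)·5 = p·8+(1-p)·7 ⇒ p(1) = (1-p)(2) ⇒ p = 2/3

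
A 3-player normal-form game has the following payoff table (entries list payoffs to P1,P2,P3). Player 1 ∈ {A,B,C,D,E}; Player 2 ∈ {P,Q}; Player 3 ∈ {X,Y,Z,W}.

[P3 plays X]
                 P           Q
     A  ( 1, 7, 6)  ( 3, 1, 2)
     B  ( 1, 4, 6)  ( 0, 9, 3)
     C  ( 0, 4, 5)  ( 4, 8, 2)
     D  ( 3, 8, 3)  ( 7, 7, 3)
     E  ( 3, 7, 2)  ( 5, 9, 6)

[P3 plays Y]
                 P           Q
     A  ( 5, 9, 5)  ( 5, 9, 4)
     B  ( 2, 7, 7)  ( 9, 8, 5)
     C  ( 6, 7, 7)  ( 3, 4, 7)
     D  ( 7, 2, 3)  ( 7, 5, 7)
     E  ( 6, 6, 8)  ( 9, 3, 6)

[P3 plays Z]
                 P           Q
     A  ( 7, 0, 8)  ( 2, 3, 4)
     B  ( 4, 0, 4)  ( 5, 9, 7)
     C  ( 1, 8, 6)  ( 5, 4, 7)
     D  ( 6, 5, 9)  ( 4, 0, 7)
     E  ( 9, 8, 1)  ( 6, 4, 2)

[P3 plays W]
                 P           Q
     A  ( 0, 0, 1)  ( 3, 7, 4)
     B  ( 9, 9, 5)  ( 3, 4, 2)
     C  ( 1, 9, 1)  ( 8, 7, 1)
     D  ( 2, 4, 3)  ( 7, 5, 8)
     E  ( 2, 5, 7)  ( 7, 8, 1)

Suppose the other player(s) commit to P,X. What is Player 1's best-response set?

argmax u_1 = {D,E}

u_1(A vs P,X) = 1
u_1(B vs P,X) = 1
u_1(C vs P,X) = 0
u_1(D vs P,X) = 3
u_1(E vs P,X) = 3
max payoff 3 at {D,E}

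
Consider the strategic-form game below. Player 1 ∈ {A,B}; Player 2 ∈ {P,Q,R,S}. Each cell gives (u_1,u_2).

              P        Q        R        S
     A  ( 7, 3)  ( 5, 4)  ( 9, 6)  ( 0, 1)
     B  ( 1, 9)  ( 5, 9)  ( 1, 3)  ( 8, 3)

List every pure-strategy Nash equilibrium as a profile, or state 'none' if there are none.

(A,P): not NE [P2→R gives 6>3]
(A,Q): not NE [P2→R gives 6>4]
(A,R): NE
(A,S): not NE [P1→B gives 8>0; P2→R gives 6>1]
(B,P): not NE [P1→A gives 7>1]
(B,Q): NE
(B,R): not NE [P1→A gives 9>1; P2→Q gives 9>3]
(B,S): not NE [P2→Q gives 9>3]

Nash profiles: (A,R), (B,Q)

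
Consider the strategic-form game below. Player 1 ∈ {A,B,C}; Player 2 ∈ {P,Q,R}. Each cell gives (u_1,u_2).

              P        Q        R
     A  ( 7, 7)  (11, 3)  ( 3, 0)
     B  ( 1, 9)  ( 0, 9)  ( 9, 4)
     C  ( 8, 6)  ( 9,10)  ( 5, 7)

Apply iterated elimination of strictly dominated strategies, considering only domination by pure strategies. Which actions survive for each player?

Remaining: P1:{A,C} P2:{P,Q}

P2 drop R (Q beats it: A:3>0 B:9>4 C:10>7)
P1 drop B (A beats it: P:7>1 Q:11>0)
P1→{A,C} P2→{P,Q}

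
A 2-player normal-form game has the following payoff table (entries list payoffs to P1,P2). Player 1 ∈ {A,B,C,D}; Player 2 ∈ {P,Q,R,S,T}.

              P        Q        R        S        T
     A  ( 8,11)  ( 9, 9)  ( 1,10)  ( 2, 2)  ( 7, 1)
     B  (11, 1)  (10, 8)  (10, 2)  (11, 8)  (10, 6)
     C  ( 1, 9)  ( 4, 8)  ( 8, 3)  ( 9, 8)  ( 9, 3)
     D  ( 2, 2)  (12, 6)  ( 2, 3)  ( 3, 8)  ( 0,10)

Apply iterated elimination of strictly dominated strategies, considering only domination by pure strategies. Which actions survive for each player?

P1 drop A (B beats it: P:11>8 Q:10>9 R:10>1 S:11>2 T:10>7)
P1 drop C (B beats it: P:11>1 Q:10>4 R:10>8 S:11>9 T:10>9)
P2 drop P (Q beats it: B:8>1 D:6>2)
P2 drop R (Q beats it: B:8>2 D:6>3)
P1→{B,D} P2→{Q,S,T}

IESDS → P1:{B,D} P2:{Q,S,T}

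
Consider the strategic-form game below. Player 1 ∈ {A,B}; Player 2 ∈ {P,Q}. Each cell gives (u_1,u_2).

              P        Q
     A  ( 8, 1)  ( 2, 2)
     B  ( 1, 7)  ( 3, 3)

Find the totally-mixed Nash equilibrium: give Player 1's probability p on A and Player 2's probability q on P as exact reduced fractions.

P1 indiff ⇒ q·8+(1-q)·2 = q·1+(1-q)·3 ⇒ q(7) = (1-q)(1) ⇒ q = 1/8
P2 indiff ⇒ p·1+(1-p)·7 = p·2+(1-p)·3 ⇒ p(-1) = (1-p)(-4) ⇒ p = 4/5

p=4/5, q=1/8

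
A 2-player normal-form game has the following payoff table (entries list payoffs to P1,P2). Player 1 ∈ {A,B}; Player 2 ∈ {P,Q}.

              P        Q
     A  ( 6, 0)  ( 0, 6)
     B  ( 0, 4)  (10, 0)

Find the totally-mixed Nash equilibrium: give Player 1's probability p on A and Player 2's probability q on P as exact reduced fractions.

(p,q) = (2/5, 5/8)

P1 indiff ⇒ q·6+(1-q)·0 = q·0+(1-q)·10 ⇒ q(6) = (1-q)(10) ⇒ q = 5/8
P2 indiff ⇒ p·0+(1-p)·4 = p·6+(1-p)·0 ⇒ p(-6) = (1-p)(-4) ⇒ p = 2/5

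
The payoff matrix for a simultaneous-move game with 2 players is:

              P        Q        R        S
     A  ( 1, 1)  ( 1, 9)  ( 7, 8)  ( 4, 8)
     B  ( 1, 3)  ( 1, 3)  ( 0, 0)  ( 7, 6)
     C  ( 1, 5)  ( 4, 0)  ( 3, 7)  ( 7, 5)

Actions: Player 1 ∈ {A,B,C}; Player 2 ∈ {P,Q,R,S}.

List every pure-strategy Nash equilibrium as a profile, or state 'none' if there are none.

Nash profiles: (B,S)

(A,P): not NE [P2→Q gives 9>1]
(A,Q): not NE [P1→C gives 4>1]
(A,R): not NE [P2→Q gives 9>8]
(A,S): not NE [P1→C gives 7>4; P2→Q gives 9>8]
(B,P): not NE [P2→S gives 6>3]
(B,Q): not NE [P1→C gives 4>1; P2→S gives 6>3]
(B,R): not NE [P1→A gives 7>0; P2→S gives 6>0]
(B,S): NE
(C,P): not NE [P2→R gives 7>5]
(C,Q): not NE [P2→R gives 7>0]
(C,R): not NE [P1→A gives 7>3]
(C,S): not NE [P2→R gives 7>5]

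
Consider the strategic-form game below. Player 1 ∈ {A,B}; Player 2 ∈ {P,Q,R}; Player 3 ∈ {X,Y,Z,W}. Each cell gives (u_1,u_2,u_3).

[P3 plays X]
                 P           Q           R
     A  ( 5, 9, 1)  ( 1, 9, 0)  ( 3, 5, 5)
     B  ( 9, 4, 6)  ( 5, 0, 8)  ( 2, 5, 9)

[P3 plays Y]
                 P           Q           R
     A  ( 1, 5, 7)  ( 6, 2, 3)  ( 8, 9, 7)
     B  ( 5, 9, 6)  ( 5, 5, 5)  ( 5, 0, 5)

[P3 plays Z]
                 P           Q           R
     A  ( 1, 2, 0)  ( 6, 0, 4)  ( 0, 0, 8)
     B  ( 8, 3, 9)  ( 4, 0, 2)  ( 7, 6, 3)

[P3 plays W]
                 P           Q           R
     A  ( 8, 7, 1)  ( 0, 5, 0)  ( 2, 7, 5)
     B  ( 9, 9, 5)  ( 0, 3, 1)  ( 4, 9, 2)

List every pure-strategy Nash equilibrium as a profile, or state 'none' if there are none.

(A,P,X): not NE [P1→B gives 9>5; P3→Y gives 7>1]
(A,P,Y): not NE [P1→B gives 5>1; P2→R gives 9>5]
(A,P,Z): not NE [P1→B gives 8>1; P3→Y gives 7>0]
(A,P,W): not NE [P1→B gives 9>8; P3→Y gives 7>1]
(A,Q,X): not NE [P1→B gives 5>1; P3→Z gives 4>0]
(A,Q,Y): not NE [P2→R gives 9>2; P3→Z gives 4>3]
(A,Q,Z): not NE [P2→P gives 2>0]
(A,Q,W): not NE [P2→R gives 7>5; P3→Z gives 4>0]
(A,R,X): not NE [P2→Q gives 9>5; P3→Z gives 8>5]
(A,R,Y): not NE [P3→Z gives 8>7]
(A,R,Z): not NE [P1→B gives 7>0; P2→P gives 2>0]
(A,R,W): not NE [P1→B gives 4>2; P3→Z gives 8>5]
(B,P,X): not NE [P2→R gives 5>4; P3→Z gives 9>6]
(B,P,Y): not NE [P3→Z gives 9>6]
(B,P,Z): not NE [P2→R gives 6>3]
(B,P,W): not NE [P3→Z gives 9>5]
(B,Q,X): not NE [P2→R gives 5>0]
(B,Q,Y): not NE [P1→A gives 6>5; P2→P gives 9>5; P3→X gives 8>5]
(B,Q,Z): not NE [P1→A gives 6>4; P2→R gives 6>0; P3→X gives 8>2]
(B,Q,W): not NE [P2→R gives 9>3; P3→X gives 8>1]
(B,R,X): not NE [P1→A gives 3>2]
(B,R,Y): not NE [P1→A gives 8>5; P2→P gives 9>0; P3→X gives 9>5]
(B,R,Z): not NE [P3→X gives 9>3]
(B,R,W): not NE [P3→X gives 9>2]

Equilibria: none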